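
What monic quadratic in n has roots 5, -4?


p(n) = (n - 5)(n + 4)
Expand: n^2 - n - 20


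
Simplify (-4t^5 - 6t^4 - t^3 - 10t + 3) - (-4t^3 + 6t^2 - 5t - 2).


Distribute the minus sign:
  (-4t^5 - 6t^4 - t^3 - 10t + 3)
- (-4t^3 + 6t^2 - 5t - 2)
Negate second polynomial: 4t^3 - 6t^2 + 5t + 2
Add: -4t^5 - 6t^4 + 3t^3 - 6t^2 - 5t + 5


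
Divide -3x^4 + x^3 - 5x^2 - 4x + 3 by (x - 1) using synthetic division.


Synthetic division with c = 1. Coefficients: -3, 1, -5, -4, 3
Bring down -3.
  -3 * 1 = -3; -3 + 1 = -2
  -2 * 1 = -2; -2 - 5 = -7
  -7 * 1 = -7; -7 - 4 = -11
  -11 * 1 = -11; -11 + 3 = -8
Quotient: -3x^3 - 2x^2 - 7x - 11, Remainder: -8


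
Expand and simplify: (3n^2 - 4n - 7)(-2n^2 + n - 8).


Distribute each term of the first polynomial:
  (3n^2)(-2n^2 + n - 8) = -6n^4 + 3n^3 - 24n^2
  (-4n)(-2n^2 + n - 8) = 8n^3 - 4n^2 + 32n
  (-7)(-2n^2 + n - 8) = 14n^2 - 7n + 56
Sum: -6n^4 + 11n^3 - 14n^2 + 25n + 56


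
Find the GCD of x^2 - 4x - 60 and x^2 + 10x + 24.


Factor each:
  x^2 - 4x - 60 = (x + 6)(x - 10)
  x^2 + 10x + 24 = (x + 6)(x + 4)
Common monic factor: x + 6


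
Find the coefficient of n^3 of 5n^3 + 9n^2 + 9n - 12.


Read off the coefficient of n^3: 5


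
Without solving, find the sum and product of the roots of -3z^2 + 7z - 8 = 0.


For az^2+bz+c=0: sum = -b/a, product = c/a.
a=-3, b=7, c=-8
Sum = -(7)/-3 = 7/3
Product = (-8)/-3 = 8/3


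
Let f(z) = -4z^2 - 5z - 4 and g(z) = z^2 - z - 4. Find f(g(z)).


Substitute g(z) into f:
f(g(z)) = -4*(z^2 - z - 4)^2 + (-5)*(z^2 - z - 4) + (-4)
(z^2 - z - 4)^2 = z^4 - 2z^3 - 7z^2 + 8z + 16
Expand and combine: -4z^4 + 8z^3 + 23z^2 - 27z - 48


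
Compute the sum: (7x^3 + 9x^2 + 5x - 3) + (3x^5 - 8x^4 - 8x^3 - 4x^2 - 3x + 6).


Align terms by degree and add:
  7x^3 + 9x^2 + 5x - 3
+ 3x^5 - 8x^4 - 8x^3 - 4x^2 - 3x + 6
= 3x^5 - 8x^4 - x^3 + 5x^2 + 2x + 3


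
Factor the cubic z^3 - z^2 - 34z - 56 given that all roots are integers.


Try integer roots (divisors of -56). z=-2: p(-2)=0.
Divide out (z + 2): quotient is z^2 - 3z - 28.
Factor the quadratic: (z + 4)(z - 7)
Result: (z + 2)(z + 4)(z - 7)


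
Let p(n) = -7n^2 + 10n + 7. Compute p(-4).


Using direct substitution:
  -7 * (-4)^2 = -112
  10 * (-4)^1 = -40
  constant: 7
Sum = -112 - 40 + 7 = -145


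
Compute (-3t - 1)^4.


Expand (-3t - 1)^4 by repeated multiplication:
  (-3t - 1)^2 = 9t^2 + 6t + 1
  (-3t - 1)^3 = -27t^3 - 27t^2 - 9t - 1
= 81t^4 + 108t^3 + 54t^2 + 12t + 1


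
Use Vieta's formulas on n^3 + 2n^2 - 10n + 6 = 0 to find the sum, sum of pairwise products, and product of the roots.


Monic cubic n^3+bn^2+cn+d=0: sum=-b, pairwise sum=c, product=-d.
b=2, c=-10, d=6
r1+r2+r3 = -2
r1r2+r1r3+r2r3 = -10
r1r2r3 = -6


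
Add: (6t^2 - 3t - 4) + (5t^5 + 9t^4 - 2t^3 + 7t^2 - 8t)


Align terms by degree and add:
  6t^2 - 3t - 4
+ 5t^5 + 9t^4 - 2t^3 + 7t^2 - 8t
= 5t^5 + 9t^4 - 2t^3 + 13t^2 - 11t - 4


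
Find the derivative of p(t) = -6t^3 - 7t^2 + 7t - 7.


Apply the power rule term by term:
  d/dt(-6t^3) = -18t^2
  d/dt(-7t^2) = -14t
  d/dt(7t) = 7
  d/dt(-7) = 0
p'(t) = -18t^2 - 14t + 7


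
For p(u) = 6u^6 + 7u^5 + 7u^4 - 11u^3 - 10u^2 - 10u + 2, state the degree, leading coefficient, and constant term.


Highest power of u is 6, with coefficient 6. Constant term is 2.
Degree = 6, leading coefficient = 6, constant term = 2


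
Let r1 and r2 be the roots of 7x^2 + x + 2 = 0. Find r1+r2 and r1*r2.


For ax^2+bx+c=0: sum = -b/a, product = c/a.
a=7, b=1, c=2
Sum = -(1)/7 = -1/7
Product = (2)/7 = 2/7


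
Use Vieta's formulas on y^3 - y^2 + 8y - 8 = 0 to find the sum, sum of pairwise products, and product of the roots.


Monic cubic y^3+by^2+cy+d=0: sum=-b, pairwise sum=c, product=-d.
b=-1, c=8, d=-8
r1+r2+r3 = 1
r1r2+r1r3+r2r3 = 8
r1r2r3 = 8


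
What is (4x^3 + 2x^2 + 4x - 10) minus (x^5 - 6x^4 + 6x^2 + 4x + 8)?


Distribute the minus sign:
  (4x^3 + 2x^2 + 4x - 10)
- (x^5 - 6x^4 + 6x^2 + 4x + 8)
Negate second polynomial: -x^5 + 6x^4 - 6x^2 - 4x - 8
Add: -x^5 + 6x^4 + 4x^3 - 4x^2 - 18


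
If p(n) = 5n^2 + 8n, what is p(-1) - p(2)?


p(-1) = -3
p(2) = 36
p(-1) - p(2) = -3 - 36 = -39


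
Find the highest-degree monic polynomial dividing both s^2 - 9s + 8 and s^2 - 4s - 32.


Factor each:
  s^2 - 9s + 8 = (s - 8)(s - 1)
  s^2 - 4s - 32 = (s - 8)(s + 4)
Common monic factor: s - 8


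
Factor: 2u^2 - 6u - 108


Roots satisfy r1 + r2 = -b/a = 3 and r1*r2 = c/a = -54.
So r1 = -6, r2 = 9.
2u^2 - 6u - 108 = 2(u - r1)(u - r2) = 2(u + 6)(u - 9)


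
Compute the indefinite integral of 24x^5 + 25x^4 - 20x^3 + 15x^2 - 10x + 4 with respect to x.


Reverse power rule on each term:
  ∫ 24x^5 dx = 4x^6
  ∫ 25x^4 dx = 5x^5
  ∫ -20x^3 dx = -5x^4
  ∫ 15x^2 dx = 5x^3
  ∫ -10x dx = -5x^2
  ∫ 4 dx = 4x
F(x) = 4x^6 + 5x^5 - 5x^4 + 5x^3 - 5x^2 + 4x + C


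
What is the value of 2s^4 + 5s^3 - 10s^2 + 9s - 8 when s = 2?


Using direct substitution:
  2 * (2)^4 = 32
  5 * (2)^3 = 40
  -10 * (2)^2 = -40
  9 * (2)^1 = 18
  constant: -8
Sum = 32 + 40 - 40 + 18 - 8 = 42


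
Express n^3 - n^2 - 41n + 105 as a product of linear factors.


Try integer roots (divisors of 105). n=5: p(5)=0.
Divide out (n - 5): quotient is n^2 + 4n - 21.
Factor the quadratic: (n + 7)(n - 3)
Result: (n - 5)(n + 7)(n - 3)


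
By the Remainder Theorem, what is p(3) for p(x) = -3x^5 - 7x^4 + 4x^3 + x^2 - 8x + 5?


By the Remainder Theorem, the remainder equals p(3):
  -3*(3)^5 = -729
  -7*(3)^4 = -567
  4*(3)^3 = 108
  1*(3)^2 = 9
  -8*(3)^1 = -24
  constant: 5
Sum: -729 - 567 + 108 + 9 - 24 + 5 = -1198


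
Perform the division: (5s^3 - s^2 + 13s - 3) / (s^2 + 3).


(5s^3 - s^2 + 13s - 3) / (s^2 + 3)
Step 1: 5s * (s^2 + 3) = 5s^3 + 15s; subtract.
Step 2: -1 * (s^2 + 3) = -s^2 - 3; subtract.
Quotient: 5s - 1, Remainder: -2s


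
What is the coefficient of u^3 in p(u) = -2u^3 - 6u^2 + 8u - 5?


Read off the coefficient of u^3: -2


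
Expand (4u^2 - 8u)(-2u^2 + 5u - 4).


Distribute each term of the first polynomial:
  (4u^2)(-2u^2 + 5u - 4) = -8u^4 + 20u^3 - 16u^2
  (-8u)(-2u^2 + 5u - 4) = 16u^3 - 40u^2 + 32u
Sum: -8u^4 + 36u^3 - 56u^2 + 32u


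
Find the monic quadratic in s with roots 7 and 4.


p(s) = (s - 7)(s - 4)
Expand: s^2 - 11s + 28


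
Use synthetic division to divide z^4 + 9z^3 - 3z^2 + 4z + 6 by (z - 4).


Synthetic division with c = 4. Coefficients: 1, 9, -3, 4, 6
Bring down 1.
  1 * 4 = 4; 4 + 9 = 13
  13 * 4 = 52; 52 - 3 = 49
  49 * 4 = 196; 196 + 4 = 200
  200 * 4 = 800; 800 + 6 = 806
Quotient: z^3 + 13z^2 + 49z + 200, Remainder: 806


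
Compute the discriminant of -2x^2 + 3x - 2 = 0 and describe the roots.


D = b^2 - 4ac = (3)^2 - 4(-2)(-2) = 9 - 16 = -7
Since D < 0: two complex conjugate roots (no real roots)


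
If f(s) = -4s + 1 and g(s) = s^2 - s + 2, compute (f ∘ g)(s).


Substitute g(s) into f:
f(g(s)) = -4*(s^2 - s + 2) + 1
Expand and combine: -4s^2 + 4s - 7


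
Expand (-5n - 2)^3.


Expand (-5n - 2)^3 by repeated multiplication:
  (-5n - 2)^2 = 25n^2 + 20n + 4
= -125n^3 - 150n^2 - 60n - 8


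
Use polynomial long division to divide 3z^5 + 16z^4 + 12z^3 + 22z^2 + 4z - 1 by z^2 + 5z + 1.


(3z^5 + 16z^4 + 12z^3 + 22z^2 + 4z - 1) / (z^2 + 5z + 1)
Step 1: 3z^3 * (z^2 + 5z + 1) = 3z^5 + 15z^4 + 3z^3; subtract.
Step 2: z^2 * (z^2 + 5z + 1) = z^4 + 5z^3 + z^2; subtract.
Step 3: 4z * (z^2 + 5z + 1) = 4z^3 + 20z^2 + 4z; subtract.
Step 4: 1 * (z^2 + 5z + 1) = z^2 + 5z + 1; subtract.
Quotient: 3z^3 + z^2 + 4z + 1, Remainder: -5z - 2


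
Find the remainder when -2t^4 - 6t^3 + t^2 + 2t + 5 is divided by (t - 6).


By the Remainder Theorem, the remainder equals p(6):
  -2*(6)^4 = -2592
  -6*(6)^3 = -1296
  1*(6)^2 = 36
  2*(6)^1 = 12
  constant: 5
Sum: -2592 - 1296 + 36 + 12 + 5 = -3835


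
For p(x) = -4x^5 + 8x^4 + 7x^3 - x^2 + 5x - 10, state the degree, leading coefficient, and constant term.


Highest power of x is 5, with coefficient -4. Constant term is -10.
Degree = 5, leading coefficient = -4, constant term = -10


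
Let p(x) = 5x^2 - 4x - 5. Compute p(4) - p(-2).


p(4) = 59
p(-2) = 23
p(4) - p(-2) = 59 - 23 = 36


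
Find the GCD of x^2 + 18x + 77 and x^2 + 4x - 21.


Factor each:
  x^2 + 18x + 77 = (x + 7)(x + 11)
  x^2 + 4x - 21 = (x + 7)(x - 3)
Common monic factor: x + 7


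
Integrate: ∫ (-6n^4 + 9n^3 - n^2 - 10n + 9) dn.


Reverse power rule on each term:
  ∫ -6n^4 dn = -(6/5)n^5
  ∫ 9n^3 dn = (9/4)n^4
  ∫ -n^2 dn = -(1/3)n^3
  ∫ -10n dn = -5n^2
  ∫ 9 dn = 9n
F(n) = -(6/5)n^5 + (9/4)n^4 - (1/3)n^3 - 5n^2 + 9n + C


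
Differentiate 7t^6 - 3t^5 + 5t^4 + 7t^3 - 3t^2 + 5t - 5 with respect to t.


Apply the power rule term by term:
  d/dt(7t^6) = 42t^5
  d/dt(-3t^5) = -15t^4
  d/dt(5t^4) = 20t^3
  d/dt(7t^3) = 21t^2
  d/dt(-3t^2) = -6t
  d/dt(5t) = 5
  d/dt(-5) = 0
p'(t) = 42t^5 - 15t^4 + 20t^3 + 21t^2 - 6t + 5


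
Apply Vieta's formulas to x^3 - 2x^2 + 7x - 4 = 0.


Monic cubic x^3+bx^2+cx+d=0: sum=-b, pairwise sum=c, product=-d.
b=-2, c=7, d=-4
r1+r2+r3 = 2
r1r2+r1r3+r2r3 = 7
r1r2r3 = 4


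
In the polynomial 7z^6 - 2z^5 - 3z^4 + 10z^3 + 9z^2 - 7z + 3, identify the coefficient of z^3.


Read off the coefficient of z^3: 10


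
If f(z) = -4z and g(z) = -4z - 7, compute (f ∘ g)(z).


Substitute g(z) into f:
f(g(z)) = -4*(-4z - 7)
Expand and combine: 16z + 28


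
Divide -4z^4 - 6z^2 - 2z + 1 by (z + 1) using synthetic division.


Synthetic division with c = -1. Coefficients: -4, 0, -6, -2, 1
Bring down -4.
  -4 * -1 = 4; 4 + 0 = 4
  4 * -1 = -4; -4 - 6 = -10
  -10 * -1 = 10; 10 - 2 = 8
  8 * -1 = -8; -8 + 1 = -7
Quotient: -4z^3 + 4z^2 - 10z + 8, Remainder: -7


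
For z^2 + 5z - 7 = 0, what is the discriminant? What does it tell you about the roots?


D = b^2 - 4ac = (5)^2 - 4(1)(-7) = 25 + 28 = 53
Since D > 0: two distinct irrational roots


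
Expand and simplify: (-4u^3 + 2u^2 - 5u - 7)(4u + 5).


Distribute each term of the first polynomial:
  (-4u^3)(4u + 5) = -16u^4 - 20u^3
  (2u^2)(4u + 5) = 8u^3 + 10u^2
  (-5u)(4u + 5) = -20u^2 - 25u
  (-7)(4u + 5) = -28u - 35
Sum: -16u^4 - 12u^3 - 10u^2 - 53u - 35


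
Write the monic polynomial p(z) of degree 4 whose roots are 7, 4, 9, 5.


p(z) = (z - 7)(z - 4)(z - 9)(z - 5)
Expand: z^4 - 25z^3 + 227z^2 - 887z + 1260


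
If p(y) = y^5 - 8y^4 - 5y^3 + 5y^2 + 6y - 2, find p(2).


Using direct substitution:
  1 * (2)^5 = 32
  -8 * (2)^4 = -128
  -5 * (2)^3 = -40
  5 * (2)^2 = 20
  6 * (2)^1 = 12
  constant: -2
Sum = 32 - 128 - 40 + 20 + 12 - 2 = -106


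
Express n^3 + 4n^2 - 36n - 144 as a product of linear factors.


Try integer roots (divisors of -144). n=-4: p(-4)=0.
Divide out (n + 4): quotient is n^2 - 36.
Factor the quadratic: (n + 6)(n - 6)
Result: (n + 4)(n + 6)(n - 6)


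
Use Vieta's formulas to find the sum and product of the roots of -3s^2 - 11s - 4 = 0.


For as^2+bs+c=0: sum = -b/a, product = c/a.
a=-3, b=-11, c=-4
Sum = -(-11)/-3 = -11/3
Product = (-4)/-3 = 4/3


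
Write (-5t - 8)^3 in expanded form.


Expand (-5t - 8)^3 by repeated multiplication:
  (-5t - 8)^2 = 25t^2 + 80t + 64
= -125t^3 - 600t^2 - 960t - 512


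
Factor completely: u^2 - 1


Roots satisfy r1 + r2 = -b/a = 0 and r1*r2 = c/a = -1.
So r1 = -1, r2 = 1.
u^2 - 1 = (u - r1)(u - r2) = (u + 1)(u - 1)


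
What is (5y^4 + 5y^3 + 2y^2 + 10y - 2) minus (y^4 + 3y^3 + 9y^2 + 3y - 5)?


Distribute the minus sign:
  (5y^4 + 5y^3 + 2y^2 + 10y - 2)
- (y^4 + 3y^3 + 9y^2 + 3y - 5)
Negate second polynomial: -y^4 - 3y^3 - 9y^2 - 3y + 5
Add: 4y^4 + 2y^3 - 7y^2 + 7y + 3


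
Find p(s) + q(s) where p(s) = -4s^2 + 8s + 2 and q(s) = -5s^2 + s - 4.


Align terms by degree and add:
  -4s^2 + 8s + 2
  -5s^2 + s - 4
= -9s^2 + 9s - 2


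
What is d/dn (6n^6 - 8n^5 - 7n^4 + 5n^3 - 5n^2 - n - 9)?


Apply the power rule term by term:
  d/dn(6n^6) = 36n^5
  d/dn(-8n^5) = -40n^4
  d/dn(-7n^4) = -28n^3
  d/dn(5n^3) = 15n^2
  d/dn(-5n^2) = -10n
  d/dn(-n) = -1
  d/dn(-9) = 0
p'(n) = 36n^5 - 40n^4 - 28n^3 + 15n^2 - 10n - 1


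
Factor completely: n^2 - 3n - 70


Roots satisfy r1 + r2 = -b/a = 3 and r1*r2 = c/a = -70.
So r1 = 10, r2 = -7.
n^2 - 3n - 70 = (n - r1)(n - r2) = (n - 10)(n + 7)


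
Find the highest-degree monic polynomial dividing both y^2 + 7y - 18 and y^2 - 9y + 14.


Factor each:
  y^2 + 7y - 18 = (y - 2)(y + 9)
  y^2 - 9y + 14 = (y - 2)(y - 7)
Common monic factor: y - 2


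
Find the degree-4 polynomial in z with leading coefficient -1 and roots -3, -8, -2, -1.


p(z) = -(z + 3)(z + 8)(z + 2)(z + 1)
Expand: -z^4 - 14z^3 - 59z^2 - 94z - 48


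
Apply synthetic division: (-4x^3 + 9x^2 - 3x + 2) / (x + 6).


Synthetic division with c = -6. Coefficients: -4, 9, -3, 2
Bring down -4.
  -4 * -6 = 24; 24 + 9 = 33
  33 * -6 = -198; -198 - 3 = -201
  -201 * -6 = 1206; 1206 + 2 = 1208
Quotient: -4x^2 + 33x - 201, Remainder: 1208


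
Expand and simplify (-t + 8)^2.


Expand (-t + 8)^2 by repeated multiplication:
= t^2 - 16t + 64


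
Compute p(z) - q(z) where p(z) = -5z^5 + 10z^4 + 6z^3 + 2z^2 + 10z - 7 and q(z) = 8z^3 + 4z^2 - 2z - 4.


Distribute the minus sign:
  (-5z^5 + 10z^4 + 6z^3 + 2z^2 + 10z - 7)
- (8z^3 + 4z^2 - 2z - 4)
Negate second polynomial: -8z^3 - 4z^2 + 2z + 4
Add: -5z^5 + 10z^4 - 2z^3 - 2z^2 + 12z - 3


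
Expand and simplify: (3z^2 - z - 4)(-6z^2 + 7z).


Distribute each term of the first polynomial:
  (3z^2)(-6z^2 + 7z) = -18z^4 + 21z^3
  (-z)(-6z^2 + 7z) = 6z^3 - 7z^2
  (-4)(-6z^2 + 7z) = 24z^2 - 28z
Sum: -18z^4 + 27z^3 + 17z^2 - 28z


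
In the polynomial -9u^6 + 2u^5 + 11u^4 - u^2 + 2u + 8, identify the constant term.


Read off the constant term: 8


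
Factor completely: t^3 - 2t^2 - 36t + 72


Try integer roots (divisors of 72). t=-6: p(-6)=0.
Divide out (t + 6): quotient is t^2 - 8t + 12.
Factor the quadratic: (t - 6)(t - 2)
Result: (t + 6)(t - 6)(t - 2)


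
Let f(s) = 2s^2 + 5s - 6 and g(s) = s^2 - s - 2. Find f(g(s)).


Substitute g(s) into f:
f(g(s)) = 2*(s^2 - s - 2)^2 + 5*(s^2 - s - 2) + (-6)
(s^2 - s - 2)^2 = s^4 - 2s^3 - 3s^2 + 4s + 4
Expand and combine: 2s^4 - 4s^3 - s^2 + 3s - 8


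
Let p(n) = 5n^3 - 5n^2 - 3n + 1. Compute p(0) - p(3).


p(0) = 1
p(3) = 82
p(0) - p(3) = 1 - 82 = -81


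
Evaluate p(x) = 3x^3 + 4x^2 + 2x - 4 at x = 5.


Using direct substitution:
  3 * (5)^3 = 375
  4 * (5)^2 = 100
  2 * (5)^1 = 10
  constant: -4
Sum = 375 + 100 + 10 - 4 = 481


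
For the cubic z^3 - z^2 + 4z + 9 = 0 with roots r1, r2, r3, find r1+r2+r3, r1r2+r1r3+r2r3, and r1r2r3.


Monic cubic z^3+bz^2+cz+d=0: sum=-b, pairwise sum=c, product=-d.
b=-1, c=4, d=9
r1+r2+r3 = 1
r1r2+r1r3+r2r3 = 4
r1r2r3 = -9


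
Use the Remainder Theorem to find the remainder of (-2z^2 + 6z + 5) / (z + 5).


By the Remainder Theorem, the remainder equals p(-5):
  -2*(-5)^2 = -50
  6*(-5)^1 = -30
  constant: 5
Sum: -50 - 30 + 5 = -75


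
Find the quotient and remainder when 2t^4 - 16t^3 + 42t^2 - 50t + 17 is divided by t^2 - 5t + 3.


(2t^4 - 16t^3 + 42t^2 - 50t + 17) / (t^2 - 5t + 3)
Step 1: 2t^2 * (t^2 - 5t + 3) = 2t^4 - 10t^3 + 6t^2; subtract.
Step 2: -6t * (t^2 - 5t + 3) = -6t^3 + 30t^2 - 18t; subtract.
Step 3: 6 * (t^2 - 5t + 3) = 6t^2 - 30t + 18; subtract.
Quotient: 2t^2 - 6t + 6, Remainder: -2t - 1


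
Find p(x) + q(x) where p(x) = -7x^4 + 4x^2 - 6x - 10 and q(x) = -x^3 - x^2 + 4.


Align terms by degree and add:
  -7x^4 + 4x^2 - 6x - 10
  -x^3 - x^2 + 4
= -7x^4 - x^3 + 3x^2 - 6x - 6


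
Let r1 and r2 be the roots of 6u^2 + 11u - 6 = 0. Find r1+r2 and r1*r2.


For au^2+bu+c=0: sum = -b/a, product = c/a.
a=6, b=11, c=-6
Sum = -(11)/6 = -11/6
Product = (-6)/6 = -1


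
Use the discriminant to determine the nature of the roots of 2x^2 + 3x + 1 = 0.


D = b^2 - 4ac = (3)^2 - 4(2)(1) = 9 - 8 = 1
Since D > 0: two distinct rational roots


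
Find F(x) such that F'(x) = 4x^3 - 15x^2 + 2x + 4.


Reverse power rule on each term:
  ∫ 4x^3 dx = x^4
  ∫ -15x^2 dx = -5x^3
  ∫ 2x dx = x^2
  ∫ 4 dx = 4x
F(x) = x^4 - 5x^3 + x^2 + 4x + C


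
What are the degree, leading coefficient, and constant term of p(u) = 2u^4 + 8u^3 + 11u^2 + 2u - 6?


Highest power of u is 4, with coefficient 2. Constant term is -6.
Degree = 4, leading coefficient = 2, constant term = -6


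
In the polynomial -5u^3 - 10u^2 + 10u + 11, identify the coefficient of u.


Read off the coefficient of u: 10


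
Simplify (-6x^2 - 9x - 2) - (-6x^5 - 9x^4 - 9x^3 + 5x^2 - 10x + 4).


Distribute the minus sign:
  (-6x^2 - 9x - 2)
- (-6x^5 - 9x^4 - 9x^3 + 5x^2 - 10x + 4)
Negate second polynomial: 6x^5 + 9x^4 + 9x^3 - 5x^2 + 10x - 4
Add: 6x^5 + 9x^4 + 9x^3 - 11x^2 + x - 6


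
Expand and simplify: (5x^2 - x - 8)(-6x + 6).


Distribute each term of the first polynomial:
  (5x^2)(-6x + 6) = -30x^3 + 30x^2
  (-x)(-6x + 6) = 6x^2 - 6x
  (-8)(-6x + 6) = 48x - 48
Sum: -30x^3 + 36x^2 + 42x - 48


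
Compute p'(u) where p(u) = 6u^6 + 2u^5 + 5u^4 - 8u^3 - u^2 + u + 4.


Apply the power rule term by term:
  d/du(6u^6) = 36u^5
  d/du(2u^5) = 10u^4
  d/du(5u^4) = 20u^3
  d/du(-8u^3) = -24u^2
  d/du(-u^2) = -2u
  d/du(u) = 1
  d/du(4) = 0
p'(u) = 36u^5 + 10u^4 + 20u^3 - 24u^2 - 2u + 1


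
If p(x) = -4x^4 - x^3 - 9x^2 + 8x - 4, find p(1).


Using direct substitution:
  -4 * (1)^4 = -4
  -1 * (1)^3 = -1
  -9 * (1)^2 = -9
  8 * (1)^1 = 8
  constant: -4
Sum = -4 - 1 - 9 + 8 - 4 = -10


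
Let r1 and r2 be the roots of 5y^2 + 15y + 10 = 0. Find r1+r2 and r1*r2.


For ay^2+by+c=0: sum = -b/a, product = c/a.
a=5, b=15, c=10
Sum = -(15)/5 = -3
Product = (10)/5 = 2


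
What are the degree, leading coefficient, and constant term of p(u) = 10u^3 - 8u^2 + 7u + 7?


Highest power of u is 3, with coefficient 10. Constant term is 7.
Degree = 3, leading coefficient = 10, constant term = 7


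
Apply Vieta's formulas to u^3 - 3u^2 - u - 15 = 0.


Monic cubic u^3+bu^2+cu+d=0: sum=-b, pairwise sum=c, product=-d.
b=-3, c=-1, d=-15
r1+r2+r3 = 3
r1r2+r1r3+r2r3 = -1
r1r2r3 = 15


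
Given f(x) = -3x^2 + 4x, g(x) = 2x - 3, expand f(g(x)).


Substitute g(x) into f:
f(g(x)) = -3*(2x - 3)^2 + 4*(2x - 3)
(2x - 3)^2 = 4x^2 - 12x + 9
Expand and combine: -12x^2 + 44x - 39


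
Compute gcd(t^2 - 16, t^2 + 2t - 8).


Factor each:
  t^2 - 16 = (t + 4)(t - 4)
  t^2 + 2t - 8 = (t + 4)(t - 2)
Common monic factor: t + 4


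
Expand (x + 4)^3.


Expand (x + 4)^3 by repeated multiplication:
  (x + 4)^2 = x^2 + 8x + 16
= x^3 + 12x^2 + 48x + 64


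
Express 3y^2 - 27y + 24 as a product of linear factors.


Roots satisfy r1 + r2 = -b/a = 9 and r1*r2 = c/a = 8.
So r1 = 8, r2 = 1.
3y^2 - 27y + 24 = 3(y - r1)(y - r2) = 3(y - 8)(y - 1)


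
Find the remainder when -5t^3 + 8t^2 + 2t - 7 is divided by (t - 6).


By the Remainder Theorem, the remainder equals p(6):
  -5*(6)^3 = -1080
  8*(6)^2 = 288
  2*(6)^1 = 12
  constant: -7
Sum: -1080 + 288 + 12 - 7 = -787


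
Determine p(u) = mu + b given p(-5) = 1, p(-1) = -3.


p(u) = mu + b. Using p(-5)=1, p(-1)=-3:
m = (1 + 3)/(-5 + 1) = 4/-4 = -1
b = 1 - m*(-5) = 1 - 5 = -4
p(u) = -u - 4


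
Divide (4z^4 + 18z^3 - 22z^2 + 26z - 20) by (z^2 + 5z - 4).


(4z^4 + 18z^3 - 22z^2 + 26z - 20) / (z^2 + 5z - 4)
Step 1: 4z^2 * (z^2 + 5z - 4) = 4z^4 + 20z^3 - 16z^2; subtract.
Step 2: -2z * (z^2 + 5z - 4) = -2z^3 - 10z^2 + 8z; subtract.
Step 3: 4 * (z^2 + 5z - 4) = 4z^2 + 20z - 16; subtract.
Quotient: 4z^2 - 2z + 4, Remainder: -2z - 4


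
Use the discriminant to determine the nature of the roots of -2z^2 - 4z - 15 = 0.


D = b^2 - 4ac = (-4)^2 - 4(-2)(-15) = 16 - 120 = -104
Since D < 0: two complex conjugate roots (no real roots)


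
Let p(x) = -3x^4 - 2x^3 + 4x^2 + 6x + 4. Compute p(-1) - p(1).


p(-1) = 1
p(1) = 9
p(-1) - p(1) = 1 - 9 = -8


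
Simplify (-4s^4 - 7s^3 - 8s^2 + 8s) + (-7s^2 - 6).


Align terms by degree and add:
  -4s^4 - 7s^3 - 8s^2 + 8s
  -7s^2 - 6
= -4s^4 - 7s^3 - 15s^2 + 8s - 6


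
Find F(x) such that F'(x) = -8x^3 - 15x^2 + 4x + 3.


Reverse power rule on each term:
  ∫ -8x^3 dx = -2x^4
  ∫ -15x^2 dx = -5x^3
  ∫ 4x dx = 2x^2
  ∫ 3 dx = 3x
F(x) = -2x^4 - 5x^3 + 2x^2 + 3x + C


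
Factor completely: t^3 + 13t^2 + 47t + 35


Try integer roots (divisors of 35). t=-5: p(-5)=0.
Divide out (t + 5): quotient is t^2 + 8t + 7.
Factor the quadratic: (t + 7)(t + 1)
Result: (t + 5)(t + 7)(t + 1)


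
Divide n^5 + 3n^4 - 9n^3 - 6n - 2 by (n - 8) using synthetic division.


Synthetic division with c = 8. Coefficients: 1, 3, -9, 0, -6, -2
Bring down 1.
  1 * 8 = 8; 8 + 3 = 11
  11 * 8 = 88; 88 - 9 = 79
  79 * 8 = 632; 632 + 0 = 632
  632 * 8 = 5056; 5056 - 6 = 5050
  5050 * 8 = 40400; 40400 - 2 = 40398
Quotient: n^4 + 11n^3 + 79n^2 + 632n + 5050, Remainder: 40398


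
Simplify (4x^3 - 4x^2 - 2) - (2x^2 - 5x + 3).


Distribute the minus sign:
  (4x^3 - 4x^2 - 2)
- (2x^2 - 5x + 3)
Negate second polynomial: -2x^2 + 5x - 3
Add: 4x^3 - 6x^2 + 5x - 5


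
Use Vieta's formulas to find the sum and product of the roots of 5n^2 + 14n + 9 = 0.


For an^2+bn+c=0: sum = -b/a, product = c/a.
a=5, b=14, c=9
Sum = -(14)/5 = -14/5
Product = (9)/5 = 9/5


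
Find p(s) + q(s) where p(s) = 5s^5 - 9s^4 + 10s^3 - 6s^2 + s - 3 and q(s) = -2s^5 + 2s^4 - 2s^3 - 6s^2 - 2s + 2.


Align terms by degree and add:
  5s^5 - 9s^4 + 10s^3 - 6s^2 + s - 3
  -2s^5 + 2s^4 - 2s^3 - 6s^2 - 2s + 2
= 3s^5 - 7s^4 + 8s^3 - 12s^2 - s - 1


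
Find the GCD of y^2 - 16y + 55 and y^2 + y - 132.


Factor each:
  y^2 - 16y + 55 = (y - 11)(y - 5)
  y^2 + y - 132 = (y - 11)(y + 12)
Common monic factor: y - 11


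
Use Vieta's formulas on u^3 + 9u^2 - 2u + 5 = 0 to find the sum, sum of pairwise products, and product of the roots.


Monic cubic u^3+bu^2+cu+d=0: sum=-b, pairwise sum=c, product=-d.
b=9, c=-2, d=5
r1+r2+r3 = -9
r1r2+r1r3+r2r3 = -2
r1r2r3 = -5


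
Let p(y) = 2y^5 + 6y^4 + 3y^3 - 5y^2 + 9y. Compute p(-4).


Using direct substitution:
  2 * (-4)^5 = -2048
  6 * (-4)^4 = 1536
  3 * (-4)^3 = -192
  -5 * (-4)^2 = -80
  9 * (-4)^1 = -36
  constant: 0
Sum = -2048 + 1536 - 192 - 80 - 36 + 0 = -820


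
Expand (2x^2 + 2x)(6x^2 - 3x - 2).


Distribute each term of the first polynomial:
  (2x^2)(6x^2 - 3x - 2) = 12x^4 - 6x^3 - 4x^2
  (2x)(6x^2 - 3x - 2) = 12x^3 - 6x^2 - 4x
Sum: 12x^4 + 6x^3 - 10x^2 - 4x


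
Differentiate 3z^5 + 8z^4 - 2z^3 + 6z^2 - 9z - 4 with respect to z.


Apply the power rule term by term:
  d/dz(3z^5) = 15z^4
  d/dz(8z^4) = 32z^3
  d/dz(-2z^3) = -6z^2
  d/dz(6z^2) = 12z
  d/dz(-9z) = -9
  d/dz(-4) = 0
p'(z) = 15z^4 + 32z^3 - 6z^2 + 12z - 9


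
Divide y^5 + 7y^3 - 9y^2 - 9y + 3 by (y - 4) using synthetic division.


Synthetic division with c = 4. Coefficients: 1, 0, 7, -9, -9, 3
Bring down 1.
  1 * 4 = 4; 4 + 0 = 4
  4 * 4 = 16; 16 + 7 = 23
  23 * 4 = 92; 92 - 9 = 83
  83 * 4 = 332; 332 - 9 = 323
  323 * 4 = 1292; 1292 + 3 = 1295
Quotient: y^4 + 4y^3 + 23y^2 + 83y + 323, Remainder: 1295


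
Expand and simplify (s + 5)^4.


Expand (s + 5)^4 by repeated multiplication:
  (s + 5)^2 = s^2 + 10s + 25
  (s + 5)^3 = s^3 + 15s^2 + 75s + 125
= s^4 + 20s^3 + 150s^2 + 500s + 625


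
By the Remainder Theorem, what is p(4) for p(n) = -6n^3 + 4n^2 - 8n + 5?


By the Remainder Theorem, the remainder equals p(4):
  -6*(4)^3 = -384
  4*(4)^2 = 64
  -8*(4)^1 = -32
  constant: 5
Sum: -384 + 64 - 32 + 5 = -347


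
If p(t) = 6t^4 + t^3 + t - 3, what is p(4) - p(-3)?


p(4) = 1601
p(-3) = 453
p(4) - p(-3) = 1601 - 453 = 1148


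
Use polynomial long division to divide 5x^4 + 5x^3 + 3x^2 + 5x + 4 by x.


(5x^4 + 5x^3 + 3x^2 + 5x + 4) / (x)
Step 1: 5x^3 * (x) = 5x^4; subtract.
Step 2: 5x^2 * (x) = 5x^3; subtract.
Step 3: 3x * (x) = 3x^2; subtract.
Step 4: 5 * (x) = 5x; subtract.
Quotient: 5x^3 + 5x^2 + 3x + 5, Remainder: 4


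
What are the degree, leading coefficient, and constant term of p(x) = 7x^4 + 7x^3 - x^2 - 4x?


Highest power of x is 4, with coefficient 7. Constant term is 0.
Degree = 4, leading coefficient = 7, constant term = 0


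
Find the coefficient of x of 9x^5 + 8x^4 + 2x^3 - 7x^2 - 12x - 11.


Read off the coefficient of x: -12


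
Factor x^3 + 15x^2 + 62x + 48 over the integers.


Try integer roots (divisors of 48). x=-8: p(-8)=0.
Divide out (x + 8): quotient is x^2 + 7x + 6.
Factor the quadratic: (x + 1)(x + 6)
Result: (x + 8)(x + 1)(x + 6)


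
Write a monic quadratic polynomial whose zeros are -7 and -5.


p(x) = (x + 7)(x + 5)
Expand: x^2 + 12x + 35


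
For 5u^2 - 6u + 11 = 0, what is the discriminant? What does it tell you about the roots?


D = b^2 - 4ac = (-6)^2 - 4(5)(11) = 36 - 220 = -184
Since D < 0: two complex conjugate roots (no real roots)


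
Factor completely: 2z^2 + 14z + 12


Roots satisfy r1 + r2 = -b/a = -7 and r1*r2 = c/a = 6.
So r1 = -1, r2 = -6.
2z^2 + 14z + 12 = 2(z - r1)(z - r2) = 2(z + 1)(z + 6)


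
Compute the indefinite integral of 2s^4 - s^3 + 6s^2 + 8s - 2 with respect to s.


Reverse power rule on each term:
  ∫ 2s^4 ds = (2/5)s^5
  ∫ -s^3 ds = -(1/4)s^4
  ∫ 6s^2 ds = 2s^3
  ∫ 8s ds = 4s^2
  ∫ -2 ds = -2s
F(s) = (2/5)s^5 - (1/4)s^4 + 2s^3 + 4s^2 - 2s + C


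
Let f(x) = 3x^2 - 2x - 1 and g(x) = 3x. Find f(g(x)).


Substitute g(x) into f:
f(g(x)) = 3*(3x)^2 + (-2)*(3x) + (-1)
(3x)^2 = 9x^2
Expand and combine: 27x^2 - 6x - 1


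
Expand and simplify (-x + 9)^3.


Expand (-x + 9)^3 by repeated multiplication:
  (-x + 9)^2 = x^2 - 18x + 81
= -x^3 + 27x^2 - 243x + 729


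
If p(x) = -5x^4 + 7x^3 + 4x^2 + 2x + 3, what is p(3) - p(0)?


p(3) = -171
p(0) = 3
p(3) - p(0) = -171 - 3 = -174


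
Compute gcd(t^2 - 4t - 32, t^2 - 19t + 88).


Factor each:
  t^2 - 4t - 32 = (t - 8)(t + 4)
  t^2 - 19t + 88 = (t - 8)(t - 11)
Common monic factor: t - 8


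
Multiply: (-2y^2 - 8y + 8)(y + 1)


Distribute each term of the first polynomial:
  (-2y^2)(y + 1) = -2y^3 - 2y^2
  (-8y)(y + 1) = -8y^2 - 8y
  (8)(y + 1) = 8y + 8
Sum: -2y^3 - 10y^2 + 8


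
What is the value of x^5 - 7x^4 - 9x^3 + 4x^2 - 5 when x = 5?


Using direct substitution:
  1 * (5)^5 = 3125
  -7 * (5)^4 = -4375
  -9 * (5)^3 = -1125
  4 * (5)^2 = 100
  0 * (5)^1 = 0
  constant: -5
Sum = 3125 - 4375 - 1125 + 100 + 0 - 5 = -2280


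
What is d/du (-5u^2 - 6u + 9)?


Apply the power rule term by term:
  d/du(-5u^2) = -10u
  d/du(-6u) = -6
  d/du(9) = 0
p'(u) = -10u - 6


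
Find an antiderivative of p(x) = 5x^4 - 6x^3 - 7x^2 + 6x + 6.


Reverse power rule on each term:
  ∫ 5x^4 dx = x^5
  ∫ -6x^3 dx = -(3/2)x^4
  ∫ -7x^2 dx = -(7/3)x^3
  ∫ 6x dx = 3x^2
  ∫ 6 dx = 6x
F(x) = x^5 - (3/2)x^4 - (7/3)x^3 + 3x^2 + 6x + C


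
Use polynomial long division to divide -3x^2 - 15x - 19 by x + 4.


(-3x^2 - 15x - 19) / (x + 4)
Step 1: -3x * (x + 4) = -3x^2 - 12x; subtract.
Step 2: -3 * (x + 4) = -3x - 12; subtract.
Quotient: -3x - 3, Remainder: -7


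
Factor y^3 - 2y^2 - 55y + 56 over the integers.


Try integer roots (divisors of 56). y=1: p(1)=0.
Divide out (y - 1): quotient is y^2 - y - 56.
Factor the quadratic: (y + 7)(y - 8)
Result: (y - 1)(y + 7)(y - 8)


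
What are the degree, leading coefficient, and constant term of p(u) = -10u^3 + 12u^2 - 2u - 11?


Highest power of u is 3, with coefficient -10. Constant term is -11.
Degree = 3, leading coefficient = -10, constant term = -11


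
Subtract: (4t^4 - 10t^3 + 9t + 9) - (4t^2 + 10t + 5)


Distribute the minus sign:
  (4t^4 - 10t^3 + 9t + 9)
- (4t^2 + 10t + 5)
Negate second polynomial: -4t^2 - 10t - 5
Add: 4t^4 - 10t^3 - 4t^2 - t + 4


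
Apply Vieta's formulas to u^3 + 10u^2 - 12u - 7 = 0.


Monic cubic u^3+bu^2+cu+d=0: sum=-b, pairwise sum=c, product=-d.
b=10, c=-12, d=-7
r1+r2+r3 = -10
r1r2+r1r3+r2r3 = -12
r1r2r3 = 7


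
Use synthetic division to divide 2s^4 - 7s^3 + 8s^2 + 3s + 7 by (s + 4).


Synthetic division with c = -4. Coefficients: 2, -7, 8, 3, 7
Bring down 2.
  2 * -4 = -8; -8 - 7 = -15
  -15 * -4 = 60; 60 + 8 = 68
  68 * -4 = -272; -272 + 3 = -269
  -269 * -4 = 1076; 1076 + 7 = 1083
Quotient: 2s^3 - 15s^2 + 68s - 269, Remainder: 1083


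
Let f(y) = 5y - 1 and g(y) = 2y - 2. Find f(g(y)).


Substitute g(y) into f:
f(g(y)) = 5*(2y - 2) + (-1)
Expand and combine: 10y - 11


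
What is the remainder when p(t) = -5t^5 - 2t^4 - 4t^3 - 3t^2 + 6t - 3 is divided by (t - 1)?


By the Remainder Theorem, the remainder equals p(1):
  -5*(1)^5 = -5
  -2*(1)^4 = -2
  -4*(1)^3 = -4
  -3*(1)^2 = -3
  6*(1)^1 = 6
  constant: -3
Sum: -5 - 2 - 4 - 3 + 6 - 3 = -11


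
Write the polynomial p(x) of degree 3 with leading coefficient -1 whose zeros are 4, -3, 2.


p(x) = -(x - 4)(x + 3)(x - 2)
Expand: -x^3 + 3x^2 + 10x - 24


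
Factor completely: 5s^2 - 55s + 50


Roots satisfy r1 + r2 = -b/a = 11 and r1*r2 = c/a = 10.
So r1 = 10, r2 = 1.
5s^2 - 55s + 50 = 5(s - r1)(s - r2) = 5(s - 10)(s - 1)


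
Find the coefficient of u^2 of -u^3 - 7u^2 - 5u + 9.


Read off the coefficient of u^2: -7


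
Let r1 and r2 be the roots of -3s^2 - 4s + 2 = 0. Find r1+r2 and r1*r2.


For as^2+bs+c=0: sum = -b/a, product = c/a.
a=-3, b=-4, c=2
Sum = -(-4)/-3 = -4/3
Product = (2)/-3 = -2/3


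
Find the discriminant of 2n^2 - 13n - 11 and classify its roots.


D = b^2 - 4ac = (-13)^2 - 4(2)(-11) = 169 + 88 = 257
Since D > 0: two distinct irrational roots


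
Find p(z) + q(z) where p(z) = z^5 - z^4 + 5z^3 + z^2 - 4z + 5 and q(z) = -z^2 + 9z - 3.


Align terms by degree and add:
  z^5 - z^4 + 5z^3 + z^2 - 4z + 5
  -z^2 + 9z - 3
= z^5 - z^4 + 5z^3 + 5z + 2


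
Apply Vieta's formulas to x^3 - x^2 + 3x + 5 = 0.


Monic cubic x^3+bx^2+cx+d=0: sum=-b, pairwise sum=c, product=-d.
b=-1, c=3, d=5
r1+r2+r3 = 1
r1r2+r1r3+r2r3 = 3
r1r2r3 = -5


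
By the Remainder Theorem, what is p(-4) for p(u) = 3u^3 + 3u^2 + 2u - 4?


By the Remainder Theorem, the remainder equals p(-4):
  3*(-4)^3 = -192
  3*(-4)^2 = 48
  2*(-4)^1 = -8
  constant: -4
Sum: -192 + 48 - 8 - 4 = -156


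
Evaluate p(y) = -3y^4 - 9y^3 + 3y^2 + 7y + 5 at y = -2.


Using direct substitution:
  -3 * (-2)^4 = -48
  -9 * (-2)^3 = 72
  3 * (-2)^2 = 12
  7 * (-2)^1 = -14
  constant: 5
Sum = -48 + 72 + 12 - 14 + 5 = 27


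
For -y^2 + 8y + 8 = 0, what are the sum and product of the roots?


For ay^2+by+c=0: sum = -b/a, product = c/a.
a=-1, b=8, c=8
Sum = -(8)/-1 = 8
Product = (8)/-1 = -8


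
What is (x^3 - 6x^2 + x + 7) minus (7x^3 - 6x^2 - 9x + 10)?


Distribute the minus sign:
  (x^3 - 6x^2 + x + 7)
- (7x^3 - 6x^2 - 9x + 10)
Negate second polynomial: -7x^3 + 6x^2 + 9x - 10
Add: -6x^3 + 10x - 3


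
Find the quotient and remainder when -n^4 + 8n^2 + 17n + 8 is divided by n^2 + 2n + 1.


(-n^4 + 8n^2 + 17n + 8) / (n^2 + 2n + 1)
Step 1: -n^2 * (n^2 + 2n + 1) = -n^4 - 2n^3 - n^2; subtract.
Step 2: 2n * (n^2 + 2n + 1) = 2n^3 + 4n^2 + 2n; subtract.
Step 3: 5 * (n^2 + 2n + 1) = 5n^2 + 10n + 5; subtract.
Quotient: -n^2 + 2n + 5, Remainder: 5n + 3


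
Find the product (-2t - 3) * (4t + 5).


Distribute each term of the first polynomial:
  (-2t)(4t + 5) = -8t^2 - 10t
  (-3)(4t + 5) = -12t - 15
Sum: -8t^2 - 22t - 15


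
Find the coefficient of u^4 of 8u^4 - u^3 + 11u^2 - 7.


Read off the coefficient of u^4: 8


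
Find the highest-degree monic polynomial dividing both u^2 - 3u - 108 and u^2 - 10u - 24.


Factor each:
  u^2 - 3u - 108 = (u - 12)(u + 9)
  u^2 - 10u - 24 = (u - 12)(u + 2)
Common monic factor: u - 12


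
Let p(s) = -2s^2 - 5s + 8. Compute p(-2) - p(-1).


p(-2) = 10
p(-1) = 11
p(-2) - p(-1) = 10 - 11 = -1


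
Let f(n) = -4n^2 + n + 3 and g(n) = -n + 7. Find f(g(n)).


Substitute g(n) into f:
f(g(n)) = -4*(-n + 7)^2 + 1*(-n + 7) + 3
(-n + 7)^2 = n^2 - 14n + 49
Expand and combine: -4n^2 + 55n - 186


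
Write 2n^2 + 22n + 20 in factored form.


Roots satisfy r1 + r2 = -b/a = -11 and r1*r2 = c/a = 10.
So r1 = -10, r2 = -1.
2n^2 + 22n + 20 = 2(n - r1)(n - r2) = 2(n + 10)(n + 1)


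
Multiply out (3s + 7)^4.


Expand (3s + 7)^4 by repeated multiplication:
  (3s + 7)^2 = 9s^2 + 42s + 49
  (3s + 7)^3 = 27s^3 + 189s^2 + 441s + 343
= 81s^4 + 756s^3 + 2646s^2 + 4116s + 2401


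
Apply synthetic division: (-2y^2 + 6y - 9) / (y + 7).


Synthetic division with c = -7. Coefficients: -2, 6, -9
Bring down -2.
  -2 * -7 = 14; 14 + 6 = 20
  20 * -7 = -140; -140 - 9 = -149
Quotient: -2y + 20, Remainder: -149


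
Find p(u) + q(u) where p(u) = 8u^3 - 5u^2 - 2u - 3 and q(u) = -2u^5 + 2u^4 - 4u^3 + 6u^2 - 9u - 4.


Align terms by degree and add:
  8u^3 - 5u^2 - 2u - 3
  -2u^5 + 2u^4 - 4u^3 + 6u^2 - 9u - 4
= -2u^5 + 2u^4 + 4u^3 + u^2 - 11u - 7


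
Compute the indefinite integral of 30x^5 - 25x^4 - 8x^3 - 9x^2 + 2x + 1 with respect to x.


Reverse power rule on each term:
  ∫ 30x^5 dx = 5x^6
  ∫ -25x^4 dx = -5x^5
  ∫ -8x^3 dx = -2x^4
  ∫ -9x^2 dx = -3x^3
  ∫ 2x dx = x^2
  ∫ 1 dx = x
F(x) = 5x^6 - 5x^5 - 2x^4 - 3x^3 + x^2 + x + C


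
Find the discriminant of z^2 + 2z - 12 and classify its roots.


D = b^2 - 4ac = (2)^2 - 4(1)(-12) = 4 + 48 = 52
Since D > 0: two distinct irrational roots


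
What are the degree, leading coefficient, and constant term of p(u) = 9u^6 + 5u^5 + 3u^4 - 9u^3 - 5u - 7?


Highest power of u is 6, with coefficient 9. Constant term is -7.
Degree = 6, leading coefficient = 9, constant term = -7


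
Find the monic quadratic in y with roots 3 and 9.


p(y) = (y - 3)(y - 9)
Expand: y^2 - 12y + 27


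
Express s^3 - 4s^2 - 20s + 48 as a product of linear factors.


Try integer roots (divisors of 48). s=2: p(2)=0.
Divide out (s - 2): quotient is s^2 - 2s - 24.
Factor the quadratic: (s + 4)(s - 6)
Result: (s - 2)(s + 4)(s - 6)


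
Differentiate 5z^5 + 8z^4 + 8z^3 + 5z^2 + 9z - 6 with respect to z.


Apply the power rule term by term:
  d/dz(5z^5) = 25z^4
  d/dz(8z^4) = 32z^3
  d/dz(8z^3) = 24z^2
  d/dz(5z^2) = 10z
  d/dz(9z) = 9
  d/dz(-6) = 0
p'(z) = 25z^4 + 32z^3 + 24z^2 + 10z + 9


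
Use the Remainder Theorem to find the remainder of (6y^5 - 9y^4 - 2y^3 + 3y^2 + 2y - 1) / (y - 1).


By the Remainder Theorem, the remainder equals p(1):
  6*(1)^5 = 6
  -9*(1)^4 = -9
  -2*(1)^3 = -2
  3*(1)^2 = 3
  2*(1)^1 = 2
  constant: -1
Sum: 6 - 9 - 2 + 3 + 2 - 1 = -1


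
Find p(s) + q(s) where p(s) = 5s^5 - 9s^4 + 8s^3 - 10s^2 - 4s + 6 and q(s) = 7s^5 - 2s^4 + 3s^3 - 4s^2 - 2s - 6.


Align terms by degree and add:
  5s^5 - 9s^4 + 8s^3 - 10s^2 - 4s + 6
+ 7s^5 - 2s^4 + 3s^3 - 4s^2 - 2s - 6
= 12s^5 - 11s^4 + 11s^3 - 14s^2 - 6s


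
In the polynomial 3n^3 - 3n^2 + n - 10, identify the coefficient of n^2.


Read off the coefficient of n^2: -3


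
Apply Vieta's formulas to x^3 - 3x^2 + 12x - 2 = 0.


Monic cubic x^3+bx^2+cx+d=0: sum=-b, pairwise sum=c, product=-d.
b=-3, c=12, d=-2
r1+r2+r3 = 3
r1r2+r1r3+r2r3 = 12
r1r2r3 = 2


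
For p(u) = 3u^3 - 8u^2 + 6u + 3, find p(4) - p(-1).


p(4) = 91
p(-1) = -14
p(4) - p(-1) = 91 + 14 = 105


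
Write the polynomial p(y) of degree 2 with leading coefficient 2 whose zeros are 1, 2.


p(y) = 2(y - 1)(y - 2)
Expand: 2y^2 - 6y + 4


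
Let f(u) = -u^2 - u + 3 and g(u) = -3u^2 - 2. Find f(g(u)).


Substitute g(u) into f:
f(g(u)) = -1*(-3u^2 - 2)^2 + (-1)*(-3u^2 - 2) + 3
(-3u^2 - 2)^2 = 9u^4 + 12u^2 + 4
Expand and combine: -9u^4 - 9u^2 + 1


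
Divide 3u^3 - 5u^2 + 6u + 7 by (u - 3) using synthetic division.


Synthetic division with c = 3. Coefficients: 3, -5, 6, 7
Bring down 3.
  3 * 3 = 9; 9 - 5 = 4
  4 * 3 = 12; 12 + 6 = 18
  18 * 3 = 54; 54 + 7 = 61
Quotient: 3u^2 + 4u + 18, Remainder: 61


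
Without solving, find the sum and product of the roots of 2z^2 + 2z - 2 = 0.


For az^2+bz+c=0: sum = -b/a, product = c/a.
a=2, b=2, c=-2
Sum = -(2)/2 = -1
Product = (-2)/2 = -1


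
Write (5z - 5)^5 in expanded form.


Expand (5z - 5)^5 by repeated multiplication:
  (5z - 5)^2 = 25z^2 - 50z + 25
  (5z - 5)^3 = 125z^3 - 375z^2 + 375z - 125
  (5z - 5)^4 = 625z^4 - 2500z^3 + 3750z^2 - 2500z + 625
= 3125z^5 - 15625z^4 + 31250z^3 - 31250z^2 + 15625z - 3125


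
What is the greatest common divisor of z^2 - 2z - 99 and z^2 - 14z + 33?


Factor each:
  z^2 - 2z - 99 = (z - 11)(z + 9)
  z^2 - 14z + 33 = (z - 11)(z - 3)
Common monic factor: z - 11


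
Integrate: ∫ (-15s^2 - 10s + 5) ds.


Reverse power rule on each term:
  ∫ -15s^2 ds = -5s^3
  ∫ -10s ds = -5s^2
  ∫ 5 ds = 5s
F(s) = -5s^3 - 5s^2 + 5s + C


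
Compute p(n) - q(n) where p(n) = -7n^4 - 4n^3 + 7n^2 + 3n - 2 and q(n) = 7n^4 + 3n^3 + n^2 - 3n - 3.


Distribute the minus sign:
  (-7n^4 - 4n^3 + 7n^2 + 3n - 2)
- (7n^4 + 3n^3 + n^2 - 3n - 3)
Negate second polynomial: -7n^4 - 3n^3 - n^2 + 3n + 3
Add: -14n^4 - 7n^3 + 6n^2 + 6n + 1


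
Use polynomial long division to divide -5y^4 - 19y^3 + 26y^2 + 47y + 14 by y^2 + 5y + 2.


(-5y^4 - 19y^3 + 26y^2 + 47y + 14) / (y^2 + 5y + 2)
Step 1: -5y^2 * (y^2 + 5y + 2) = -5y^4 - 25y^3 - 10y^2; subtract.
Step 2: 6y * (y^2 + 5y + 2) = 6y^3 + 30y^2 + 12y; subtract.
Step 3: 6 * (y^2 + 5y + 2) = 6y^2 + 30y + 12; subtract.
Quotient: -5y^2 + 6y + 6, Remainder: 5y + 2


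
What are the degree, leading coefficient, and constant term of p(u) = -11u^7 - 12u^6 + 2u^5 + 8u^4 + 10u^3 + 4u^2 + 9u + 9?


Highest power of u is 7, with coefficient -11. Constant term is 9.
Degree = 7, leading coefficient = -11, constant term = 9


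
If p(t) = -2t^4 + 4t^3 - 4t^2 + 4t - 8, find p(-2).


Using direct substitution:
  -2 * (-2)^4 = -32
  4 * (-2)^3 = -32
  -4 * (-2)^2 = -16
  4 * (-2)^1 = -8
  constant: -8
Sum = -32 - 32 - 16 - 8 - 8 = -96


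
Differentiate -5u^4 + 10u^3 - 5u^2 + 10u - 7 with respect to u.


Apply the power rule term by term:
  d/du(-5u^4) = -20u^3
  d/du(10u^3) = 30u^2
  d/du(-5u^2) = -10u
  d/du(10u) = 10
  d/du(-7) = 0
p'(u) = -20u^3 + 30u^2 - 10u + 10


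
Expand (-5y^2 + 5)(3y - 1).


Distribute each term of the first polynomial:
  (-5y^2)(3y - 1) = -15y^3 + 5y^2
  (5)(3y - 1) = 15y - 5
Sum: -15y^3 + 5y^2 + 15y - 5


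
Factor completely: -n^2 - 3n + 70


Roots satisfy r1 + r2 = -b/a = -3 and r1*r2 = c/a = -70.
So r1 = -10, r2 = 7.
-n^2 - 3n + 70 = -(n - r1)(n - r2) = -(n + 10)(n - 7)


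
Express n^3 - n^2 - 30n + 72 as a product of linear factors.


Try integer roots (divisors of 72). n=4: p(4)=0.
Divide out (n - 4): quotient is n^2 + 3n - 18.
Factor the quadratic: (n - 3)(n + 6)
Result: (n - 4)(n - 3)(n + 6)


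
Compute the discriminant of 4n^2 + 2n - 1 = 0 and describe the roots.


D = b^2 - 4ac = (2)^2 - 4(4)(-1) = 4 + 16 = 20
Since D > 0: two distinct irrational roots


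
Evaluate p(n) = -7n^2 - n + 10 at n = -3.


Using direct substitution:
  -7 * (-3)^2 = -63
  -1 * (-3)^1 = 3
  constant: 10
Sum = -63 + 3 + 10 = -50


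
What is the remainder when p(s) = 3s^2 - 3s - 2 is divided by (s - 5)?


By the Remainder Theorem, the remainder equals p(5):
  3*(5)^2 = 75
  -3*(5)^1 = -15
  constant: -2
Sum: 75 - 15 - 2 = 58


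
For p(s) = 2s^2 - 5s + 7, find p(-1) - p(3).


p(-1) = 14
p(3) = 10
p(-1) - p(3) = 14 - 10 = 4


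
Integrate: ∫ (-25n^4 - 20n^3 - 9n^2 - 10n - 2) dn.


Reverse power rule on each term:
  ∫ -25n^4 dn = -5n^5
  ∫ -20n^3 dn = -5n^4
  ∫ -9n^2 dn = -3n^3
  ∫ -10n dn = -5n^2
  ∫ -2 dn = -2n
F(n) = -5n^5 - 5n^4 - 3n^3 - 5n^2 - 2n + C


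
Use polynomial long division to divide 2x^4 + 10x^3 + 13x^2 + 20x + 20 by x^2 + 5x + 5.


(2x^4 + 10x^3 + 13x^2 + 20x + 20) / (x^2 + 5x + 5)
Step 1: 2x^2 * (x^2 + 5x + 5) = 2x^4 + 10x^3 + 10x^2; subtract.
Step 2: 0 * (x^2 + 5x + 5) = 0; subtract.
Step 3: 3 * (x^2 + 5x + 5) = 3x^2 + 15x + 15; subtract.
Quotient: 2x^2 + 3, Remainder: 5x + 5
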